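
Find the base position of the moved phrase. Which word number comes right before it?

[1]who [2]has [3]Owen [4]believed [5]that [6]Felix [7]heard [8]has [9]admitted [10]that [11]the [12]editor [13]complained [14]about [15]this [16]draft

7

The displaced element is "who" (word 1).
It is linked across 2 clause boundaries (that → Ø).
It functions as the subject of "admitted", so the gap sits immediately after word 7 ("heard").
Base order: Owen has believed that Felix heard that who has admitted that the editor complained about this draft.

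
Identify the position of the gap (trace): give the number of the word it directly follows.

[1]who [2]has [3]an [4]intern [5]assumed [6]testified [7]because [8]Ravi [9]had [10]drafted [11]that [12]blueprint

The displaced element is "who" (word 1).
It is linked across 1 clause boundary (Ø).
It functions as the subject of "testified", so the gap sits immediately after word 5 ("assumed").
Base order: An intern has assumed that who testified because Ravi had drafted that blueprint.

5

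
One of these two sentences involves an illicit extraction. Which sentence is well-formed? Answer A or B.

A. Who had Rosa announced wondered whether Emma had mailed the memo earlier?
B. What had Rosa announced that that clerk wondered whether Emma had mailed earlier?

A

In B, the wh-phrase is extracted from inside a wh-island (introduced by "whether"), which blocks movement.
In A, the extraction path crosses only that-complement boundaries, which are transparent.
So A is grammatical.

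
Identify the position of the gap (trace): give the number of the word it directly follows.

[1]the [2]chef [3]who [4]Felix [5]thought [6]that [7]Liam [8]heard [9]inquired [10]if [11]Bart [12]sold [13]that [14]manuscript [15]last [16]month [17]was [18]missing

The displaced element is "the chef" (word 2).
It is linked across 2 clause boundaries (that → Ø).
It functions as the subject of "inquired", so the gap sits immediately after word 8 ("heard").
Base order: Felix thought that Liam heard that the chef inquired if Bart sold that manuscript last month.

8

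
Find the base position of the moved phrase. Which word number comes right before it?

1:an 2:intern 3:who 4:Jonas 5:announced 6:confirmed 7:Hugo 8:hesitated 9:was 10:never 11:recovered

5

The displaced element is "an intern" (word 2).
It is linked across 1 clause boundary (Ø).
It functions as the subject of "confirmed", so the gap sits immediately after word 5 ("announced").
Base order: Jonas announced an intern confirmed Hugo hesitated.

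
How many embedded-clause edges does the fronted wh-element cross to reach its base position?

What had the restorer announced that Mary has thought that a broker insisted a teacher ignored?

3

"what" is extracted from the object of "ignored".
Boundaries crossed, outermost first: [that], [that], [Ø] — 3 in total.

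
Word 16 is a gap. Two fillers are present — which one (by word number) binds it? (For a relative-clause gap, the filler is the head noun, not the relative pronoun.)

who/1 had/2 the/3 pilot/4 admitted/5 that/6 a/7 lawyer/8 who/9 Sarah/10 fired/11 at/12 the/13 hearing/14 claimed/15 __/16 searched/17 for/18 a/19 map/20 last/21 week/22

1

The marked gap is the subject of "searched".
Its filler is the fronted wh-phrase "who", at word 1.
(The other dependency links word 8 to a gap after word 11.)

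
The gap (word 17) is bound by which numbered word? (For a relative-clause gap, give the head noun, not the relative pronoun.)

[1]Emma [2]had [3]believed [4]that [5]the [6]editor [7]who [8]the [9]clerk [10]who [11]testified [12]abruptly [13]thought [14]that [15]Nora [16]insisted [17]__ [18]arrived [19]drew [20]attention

6

The gap at 17 is the subject of "arrived", inside a relative clause.
The relative pronoun is "who" (word 7); it is bound by the head noun immediately before it.
Its filler is the head noun "editor", at word 6.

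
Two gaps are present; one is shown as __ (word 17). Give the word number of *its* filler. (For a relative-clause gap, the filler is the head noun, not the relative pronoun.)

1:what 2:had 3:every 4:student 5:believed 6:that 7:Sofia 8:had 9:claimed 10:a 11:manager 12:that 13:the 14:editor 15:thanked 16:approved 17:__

The marked gap is the direct object of "approved".
Its filler is the fronted wh-phrase "what", at word 1.
(The other dependency links word 11 to a gap after word 15.)

1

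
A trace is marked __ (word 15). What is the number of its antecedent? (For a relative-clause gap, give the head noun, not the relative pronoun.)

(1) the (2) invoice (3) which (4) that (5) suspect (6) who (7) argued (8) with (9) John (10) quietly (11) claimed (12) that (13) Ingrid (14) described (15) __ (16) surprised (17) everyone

The gap at 15 is the object of "described", inside a relative clause.
The relative pronoun is "which" (word 3); it is bound by the head noun immediately before it.
Its filler is the head noun "invoice", at word 2.

2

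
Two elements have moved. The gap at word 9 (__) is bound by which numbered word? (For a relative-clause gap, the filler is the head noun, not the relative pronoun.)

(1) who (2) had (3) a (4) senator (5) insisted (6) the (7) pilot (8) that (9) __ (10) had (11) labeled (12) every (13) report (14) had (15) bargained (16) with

7

The marked gap is inside the relative clause, the subject of "labeled".
Its filler is the head noun "pilot" (via "that"), at word 7.
(The other dependency links word 1 to a gap after word 16.)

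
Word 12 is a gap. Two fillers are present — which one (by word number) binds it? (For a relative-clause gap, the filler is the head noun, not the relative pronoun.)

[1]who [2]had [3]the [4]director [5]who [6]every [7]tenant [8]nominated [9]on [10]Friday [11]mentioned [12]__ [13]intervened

1

The marked gap is the subject of "intervened".
Its filler is the fronted wh-phrase "who", at word 1.
(The other dependency links word 4 to a gap after word 8.)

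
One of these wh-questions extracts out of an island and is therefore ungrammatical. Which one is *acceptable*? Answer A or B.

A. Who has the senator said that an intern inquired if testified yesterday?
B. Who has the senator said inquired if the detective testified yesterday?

B

In A, the wh-phrase is extracted from inside a wh-island (introduced by "if"), which blocks movement.
In B, the extraction path crosses only that-complement boundaries, which are transparent.
So B is grammatical.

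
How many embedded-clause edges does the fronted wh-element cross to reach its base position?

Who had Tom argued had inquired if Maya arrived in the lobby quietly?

"who" is extracted from the subject of "inquired".
Boundaries crossed, outermost first: [Ø] — 1 in total.

1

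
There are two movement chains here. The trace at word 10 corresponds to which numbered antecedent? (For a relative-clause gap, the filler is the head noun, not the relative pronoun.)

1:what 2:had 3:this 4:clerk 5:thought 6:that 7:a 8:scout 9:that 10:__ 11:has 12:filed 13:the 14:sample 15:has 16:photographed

The marked gap is inside the relative clause, the subject of "filed".
Its filler is the head noun "scout" (via "that"), at word 8.
(The other dependency links word 1 to a gap after word 16.)

8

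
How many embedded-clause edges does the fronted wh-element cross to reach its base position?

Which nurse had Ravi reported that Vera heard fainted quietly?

"which nurse" is extracted from the subject of "fainted".
Boundaries crossed, outermost first: [that], [Ø] — 2 in total.

2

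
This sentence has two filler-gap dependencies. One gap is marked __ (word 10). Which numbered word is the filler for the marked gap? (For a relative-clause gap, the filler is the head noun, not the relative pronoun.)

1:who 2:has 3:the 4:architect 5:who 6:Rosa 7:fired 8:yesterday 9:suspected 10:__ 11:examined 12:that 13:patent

The marked gap is the subject of "examined".
Its filler is the fronted wh-phrase "who", at word 1.
(The other dependency links word 4 to a gap after word 7.)

1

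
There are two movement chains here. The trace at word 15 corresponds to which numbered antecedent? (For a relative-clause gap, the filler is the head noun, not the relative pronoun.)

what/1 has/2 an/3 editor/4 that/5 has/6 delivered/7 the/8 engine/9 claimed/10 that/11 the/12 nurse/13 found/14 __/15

1

The marked gap is the direct object of "found".
Its filler is the fronted wh-phrase "what", at word 1.
(The other dependency links word 4 to a gap after word 5.)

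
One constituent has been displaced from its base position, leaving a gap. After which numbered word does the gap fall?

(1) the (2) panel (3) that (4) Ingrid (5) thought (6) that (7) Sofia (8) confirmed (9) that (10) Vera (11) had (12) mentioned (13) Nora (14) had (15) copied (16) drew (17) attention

The displaced element is "the panel" (word 2).
It is linked across 3 clause boundaries (that → that → Ø).
It functions as the direct object of "copied", so the gap sits immediately after word 15 ("copied").
Base order: Ingrid thought that Sofia confirmed that Vera had mentioned Nora had copied the panel.

15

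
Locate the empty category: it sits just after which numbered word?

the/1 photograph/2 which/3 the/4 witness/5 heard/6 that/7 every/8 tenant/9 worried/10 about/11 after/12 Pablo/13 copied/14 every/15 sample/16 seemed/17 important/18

The displaced element is "the photograph" (word 2).
It is linked across 1 clause boundary (that).
It functions as the object of the preposition "about" of "worried", so the gap sits immediately after word 11 ("about").
Base order: The witness heard that every tenant worried about the photograph after Pablo copied every sample.

11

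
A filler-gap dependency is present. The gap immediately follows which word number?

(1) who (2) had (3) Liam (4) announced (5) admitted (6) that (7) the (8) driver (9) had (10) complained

The displaced element is "who" (word 1).
It is linked across 1 clause boundary (Ø).
It functions as the subject of "admitted", so the gap sits immediately after word 4 ("announced").
Base order: Liam had announced that who admitted that the driver had complained.

4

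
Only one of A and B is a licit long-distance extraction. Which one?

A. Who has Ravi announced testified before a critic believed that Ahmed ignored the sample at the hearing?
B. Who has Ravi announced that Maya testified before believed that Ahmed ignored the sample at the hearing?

A

In B, the wh-phrase is extracted from inside an adjunct island (introduced by "before"), which blocks movement.
In A, the extraction path crosses only that-complement boundaries, which are transparent.
So A is grammatical.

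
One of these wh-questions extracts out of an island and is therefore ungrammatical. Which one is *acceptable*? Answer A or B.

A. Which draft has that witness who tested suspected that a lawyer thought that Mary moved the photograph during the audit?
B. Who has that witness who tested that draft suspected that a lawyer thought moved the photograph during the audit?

In A, the wh-phrase is extracted from inside a complex-NP island (relative clause) (introduced by "who"), which blocks movement.
In B, the extraction path crosses only that-complement boundaries, which are transparent.
So B is grammatical.

B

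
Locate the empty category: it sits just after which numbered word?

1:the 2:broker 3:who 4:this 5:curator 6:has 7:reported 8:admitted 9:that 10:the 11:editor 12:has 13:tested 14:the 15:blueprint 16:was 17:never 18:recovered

The displaced element is "the broker" (word 2).
It is linked across 1 clause boundary (Ø).
It functions as the subject of "admitted", so the gap sits immediately after word 7 ("reported").
Base order: This curator has reported that the broker admitted that the editor has tested the blueprint.

7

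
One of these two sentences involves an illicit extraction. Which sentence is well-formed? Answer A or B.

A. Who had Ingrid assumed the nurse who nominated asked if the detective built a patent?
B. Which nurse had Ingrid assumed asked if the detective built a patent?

In A, the wh-phrase is extracted from inside a complex-NP island (relative clause) (introduced by "who"), which blocks movement.
In B, the extraction path crosses only that-complement boundaries, which are transparent.
So B is grammatical.

B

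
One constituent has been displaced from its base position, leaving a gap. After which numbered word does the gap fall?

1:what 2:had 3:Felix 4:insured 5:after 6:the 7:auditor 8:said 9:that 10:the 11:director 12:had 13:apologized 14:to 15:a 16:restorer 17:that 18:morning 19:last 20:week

4

The displaced element is "what" (word 1).
It functions as the direct object of "insured", so the gap sits immediately after word 4 ("insured").
Base order: Felix had insured what after the auditor said that the director had apologized to a restorer that morning last week.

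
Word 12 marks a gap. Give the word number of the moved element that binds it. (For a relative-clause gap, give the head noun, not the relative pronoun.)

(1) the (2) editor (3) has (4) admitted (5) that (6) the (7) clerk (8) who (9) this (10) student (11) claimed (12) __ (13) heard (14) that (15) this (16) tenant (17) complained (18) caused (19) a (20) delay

The gap at 12 is the subject of "heard", inside a relative clause.
The relative pronoun is "who" (word 8); it is bound by the head noun immediately before it.
Its filler is the head noun "clerk", at word 7.

7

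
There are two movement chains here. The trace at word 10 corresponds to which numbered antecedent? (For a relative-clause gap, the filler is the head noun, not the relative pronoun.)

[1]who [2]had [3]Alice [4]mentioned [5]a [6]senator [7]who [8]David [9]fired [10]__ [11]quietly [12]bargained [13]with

6

The marked gap is inside the relative clause, the direct object of "fired".
Its filler is the head noun "senator" (via "who"), at word 6.
(The other dependency links word 1 to a gap after word 13.)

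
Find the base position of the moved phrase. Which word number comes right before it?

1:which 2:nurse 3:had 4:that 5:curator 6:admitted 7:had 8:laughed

6

The displaced element is "which nurse" (word 2).
It is linked across 1 clause boundary (Ø).
It functions as the subject of "laughed", so the gap sits immediately after word 6 ("admitted").
Base order: That curator had admitted that which nurse had laughed.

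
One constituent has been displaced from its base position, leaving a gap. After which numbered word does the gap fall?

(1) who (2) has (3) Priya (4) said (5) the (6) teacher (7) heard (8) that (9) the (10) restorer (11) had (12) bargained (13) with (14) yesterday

The displaced element is "who" (word 1).
It is linked across 2 clause boundaries (Ø → that).
It functions as the object of the preposition "with" of "bargained", so the gap sits immediately after word 13 ("with").
Base order: Priya has said the teacher heard that the restorer had bargained with who yesterday.

13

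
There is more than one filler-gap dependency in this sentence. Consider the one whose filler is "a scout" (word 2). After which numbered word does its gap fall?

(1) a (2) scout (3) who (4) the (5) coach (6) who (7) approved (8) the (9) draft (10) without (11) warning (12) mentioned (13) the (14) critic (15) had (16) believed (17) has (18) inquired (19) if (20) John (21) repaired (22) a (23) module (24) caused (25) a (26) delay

The displaced element is "a scout" (word 2).
It is linked across 2 clause boundaries (Ø → Ø).
It functions as the subject of "inquired", so the gap sits immediately after word 16 ("believed").
Base order: The coach who approved the draft without warning mentioned the critic had believed that a scout has inquired if John repaired a module.

16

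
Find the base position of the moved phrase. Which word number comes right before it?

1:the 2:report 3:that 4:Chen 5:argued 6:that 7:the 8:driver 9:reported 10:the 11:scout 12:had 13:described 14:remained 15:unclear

The displaced element is "the report" (word 2).
It is linked across 2 clause boundaries (that → Ø).
It functions as the direct object of "described", so the gap sits immediately after word 13 ("described").
Base order: Chen argued that the driver reported the scout had described the report.

13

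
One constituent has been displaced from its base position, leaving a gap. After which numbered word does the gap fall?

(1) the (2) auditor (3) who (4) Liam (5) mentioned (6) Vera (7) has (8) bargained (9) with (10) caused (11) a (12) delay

The displaced element is "the auditor" (word 2).
It is linked across 1 clause boundary (Ø).
It functions as the object of the preposition "with" of "bargained", so the gap sits immediately after word 9 ("with").
Base order: Liam mentioned Vera has bargained with the auditor.

9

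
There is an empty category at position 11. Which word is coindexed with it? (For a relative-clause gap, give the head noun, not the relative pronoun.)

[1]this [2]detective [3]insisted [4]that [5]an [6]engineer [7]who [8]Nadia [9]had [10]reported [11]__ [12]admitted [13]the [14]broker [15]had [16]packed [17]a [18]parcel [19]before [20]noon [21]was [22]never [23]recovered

The gap at 11 is the subject of "admitted", inside a relative clause.
The relative pronoun is "who" (word 7); it is bound by the head noun immediately before it.
Its filler is the head noun "engineer", at word 6.

6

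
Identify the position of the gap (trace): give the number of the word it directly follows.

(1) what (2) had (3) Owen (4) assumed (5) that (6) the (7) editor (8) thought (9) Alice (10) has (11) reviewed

The displaced element is "what" (word 1).
It is linked across 2 clause boundaries (that → Ø).
It functions as the direct object of "reviewed", so the gap sits immediately after word 11 ("reviewed").
Base order: Owen had assumed that the editor thought Alice has reviewed what.

11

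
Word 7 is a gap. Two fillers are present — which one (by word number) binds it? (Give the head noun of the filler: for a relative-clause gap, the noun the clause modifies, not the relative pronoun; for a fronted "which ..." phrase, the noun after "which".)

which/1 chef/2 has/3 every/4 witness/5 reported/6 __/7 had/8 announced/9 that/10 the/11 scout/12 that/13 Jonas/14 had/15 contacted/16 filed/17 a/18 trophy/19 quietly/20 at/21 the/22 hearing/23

The marked gap is the subject of "announced".
Its filler is the fronted wh-phrase "which chef", at word 2.
(The other dependency links word 12 to a gap after word 16.)

2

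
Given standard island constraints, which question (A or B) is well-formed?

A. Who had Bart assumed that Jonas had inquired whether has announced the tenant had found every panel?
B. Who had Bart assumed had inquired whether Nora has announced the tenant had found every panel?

In A, the wh-phrase is extracted from inside a wh-island (introduced by "whether"), which blocks movement.
In B, the extraction path crosses only that-complement boundaries, which are transparent.
So B is grammatical.

B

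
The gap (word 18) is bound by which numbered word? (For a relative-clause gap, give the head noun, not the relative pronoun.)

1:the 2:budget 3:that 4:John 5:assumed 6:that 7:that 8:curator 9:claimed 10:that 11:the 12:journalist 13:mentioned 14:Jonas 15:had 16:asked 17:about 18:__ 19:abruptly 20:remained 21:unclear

The gap at 18 is the prepositional object of "asked", inside a relative clause.
The relative pronoun is "that" (word 3); it is bound by the head noun immediately before it.
Its filler is the head noun "budget", at word 2.

2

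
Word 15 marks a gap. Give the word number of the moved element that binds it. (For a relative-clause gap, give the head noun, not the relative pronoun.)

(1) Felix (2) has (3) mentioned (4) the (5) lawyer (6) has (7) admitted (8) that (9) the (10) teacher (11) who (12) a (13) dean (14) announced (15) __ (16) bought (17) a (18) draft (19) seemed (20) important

10

The gap at 15 is the subject of "bought", inside a relative clause.
The relative pronoun is "who" (word 11); it is bound by the head noun immediately before it.
Its filler is the head noun "teacher", at word 10.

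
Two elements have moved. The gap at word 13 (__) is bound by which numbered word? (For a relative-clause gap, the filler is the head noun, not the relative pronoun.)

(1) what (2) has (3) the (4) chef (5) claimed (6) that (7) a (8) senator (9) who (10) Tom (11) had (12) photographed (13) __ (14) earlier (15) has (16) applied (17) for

8

The marked gap is inside the relative clause, the direct object of "photographed".
Its filler is the head noun "senator" (via "who"), at word 8.
(The other dependency links word 1 to a gap after word 17.)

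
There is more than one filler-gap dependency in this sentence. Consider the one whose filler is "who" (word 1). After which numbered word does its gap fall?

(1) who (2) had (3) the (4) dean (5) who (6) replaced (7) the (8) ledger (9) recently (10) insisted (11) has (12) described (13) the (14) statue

10

The displaced element is "who" (word 1).
It is linked across 1 clause boundary (Ø).
It functions as the subject of "described", so the gap sits immediately after word 10 ("insisted").
Base order: The dean who replaced the ledger recently had insisted that who has described the statue.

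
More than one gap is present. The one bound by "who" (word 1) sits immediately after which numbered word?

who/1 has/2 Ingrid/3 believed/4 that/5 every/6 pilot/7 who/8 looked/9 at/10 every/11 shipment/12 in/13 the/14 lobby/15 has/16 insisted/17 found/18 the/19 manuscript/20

17

The displaced element is "who" (word 1).
It is linked across 2 clause boundaries (that → Ø).
It functions as the subject of "found", so the gap sits immediately after word 17 ("insisted").
Base order: Ingrid has believed that every pilot who looked at every shipment in the lobby has insisted that who found the manuscript.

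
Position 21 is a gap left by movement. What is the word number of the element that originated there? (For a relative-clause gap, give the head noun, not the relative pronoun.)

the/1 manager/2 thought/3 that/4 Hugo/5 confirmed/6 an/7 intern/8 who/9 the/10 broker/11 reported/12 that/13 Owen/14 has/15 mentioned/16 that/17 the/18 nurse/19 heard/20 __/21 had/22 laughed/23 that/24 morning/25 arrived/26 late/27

8

The gap at 21 is the subject of "laughed", inside a relative clause.
The relative pronoun is "who" (word 9); it is bound by the head noun immediately before it.
Its filler is the head noun "intern", at word 8.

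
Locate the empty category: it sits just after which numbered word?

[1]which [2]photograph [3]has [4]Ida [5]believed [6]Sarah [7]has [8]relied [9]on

9

The displaced element is "which photograph" (word 2).
It is linked across 1 clause boundary (Ø).
It functions as the object of the preposition "on" of "relied", so the gap sits immediately after word 9 ("on").
Base order: Ida has believed Sarah has relied on which photograph.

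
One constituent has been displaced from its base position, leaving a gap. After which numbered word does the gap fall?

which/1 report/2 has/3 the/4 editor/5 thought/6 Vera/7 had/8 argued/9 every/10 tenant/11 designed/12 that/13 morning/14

The displaced element is "which report" (word 2).
It is linked across 2 clause boundaries (Ø → Ø).
It functions as the direct object of "designed", so the gap sits immediately after word 12 ("designed").
Base order: The editor has thought Vera had argued every tenant designed which report that morning.

12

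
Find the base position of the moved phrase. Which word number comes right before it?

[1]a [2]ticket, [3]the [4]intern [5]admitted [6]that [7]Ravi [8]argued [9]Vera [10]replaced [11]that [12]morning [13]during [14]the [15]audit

10

The displaced element is "a ticket" (word 2).
It is linked across 2 clause boundaries (that → Ø).
It functions as the direct object of "replaced", so the gap sits immediately after word 10 ("replaced").
Base order: The intern admitted that Ravi argued Vera replaced a ticket that morning during the audit.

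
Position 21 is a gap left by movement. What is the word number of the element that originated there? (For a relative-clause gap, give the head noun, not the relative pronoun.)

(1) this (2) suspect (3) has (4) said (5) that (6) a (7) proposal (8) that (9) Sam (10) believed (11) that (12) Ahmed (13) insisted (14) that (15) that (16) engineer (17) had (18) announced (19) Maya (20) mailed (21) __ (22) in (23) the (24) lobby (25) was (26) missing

7

The gap at 21 is the object of "mailed", inside a relative clause.
The relative pronoun is "that" (word 8); it is bound by the head noun immediately before it.
Its filler is the head noun "proposal", at word 7.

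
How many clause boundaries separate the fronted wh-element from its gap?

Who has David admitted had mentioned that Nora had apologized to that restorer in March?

1

"who" is extracted from the subject of "mentioned".
Boundaries crossed, outermost first: [Ø] — 1 in total.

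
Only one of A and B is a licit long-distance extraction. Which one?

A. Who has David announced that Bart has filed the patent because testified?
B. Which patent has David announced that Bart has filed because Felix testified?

B

In A, the wh-phrase is extracted from inside an adjunct island (introduced by "because"), which blocks movement.
In B, the extraction path crosses only that-complement boundaries, which are transparent.
So B is grammatical.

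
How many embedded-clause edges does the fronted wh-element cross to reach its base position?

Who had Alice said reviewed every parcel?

1

"who" is extracted from the subject of "reviewed".
Boundaries crossed, outermost first: [Ø] — 1 in total.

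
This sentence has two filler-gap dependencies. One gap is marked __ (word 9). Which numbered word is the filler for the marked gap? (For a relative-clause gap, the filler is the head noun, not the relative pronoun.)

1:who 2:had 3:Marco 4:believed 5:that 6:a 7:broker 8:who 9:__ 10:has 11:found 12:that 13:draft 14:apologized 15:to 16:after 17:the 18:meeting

The marked gap is inside the relative clause, the subject of "found".
Its filler is the head noun "broker" (via "who"), at word 7.
(The other dependency links word 1 to a gap after word 15.)

7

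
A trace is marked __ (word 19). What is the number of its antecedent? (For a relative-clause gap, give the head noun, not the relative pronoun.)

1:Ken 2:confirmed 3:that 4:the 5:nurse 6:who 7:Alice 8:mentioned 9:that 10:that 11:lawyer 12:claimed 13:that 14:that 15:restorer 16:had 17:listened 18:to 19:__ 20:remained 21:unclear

5

The gap at 19 is the prepositional object of "listened", inside a relative clause.
The relative pronoun is "who" (word 6); it is bound by the head noun immediately before it.
Its filler is the head noun "nurse", at word 5.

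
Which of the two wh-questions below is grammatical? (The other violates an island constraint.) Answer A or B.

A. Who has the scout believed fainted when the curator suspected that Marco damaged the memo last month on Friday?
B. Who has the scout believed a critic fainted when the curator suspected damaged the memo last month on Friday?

A

In B, the wh-phrase is extracted from inside an adjunct island (introduced by "when"), which blocks movement.
In A, the extraction path crosses only that-complement boundaries, which are transparent.
So A is grammatical.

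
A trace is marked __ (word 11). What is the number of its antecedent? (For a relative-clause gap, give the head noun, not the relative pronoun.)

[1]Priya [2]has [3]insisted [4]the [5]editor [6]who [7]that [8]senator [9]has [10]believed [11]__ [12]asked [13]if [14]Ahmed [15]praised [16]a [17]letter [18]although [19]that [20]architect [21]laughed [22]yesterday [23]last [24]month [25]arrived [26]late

The gap at 11 is the subject of "asked", inside a relative clause.
The relative pronoun is "who" (word 6); it is bound by the head noun immediately before it.
Its filler is the head noun "editor", at word 5.

5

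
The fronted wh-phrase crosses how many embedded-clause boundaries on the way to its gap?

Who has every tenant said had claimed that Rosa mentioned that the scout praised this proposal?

"who" is extracted from the subject of "claimed".
Boundaries crossed, outermost first: [Ø] — 1 in total.

1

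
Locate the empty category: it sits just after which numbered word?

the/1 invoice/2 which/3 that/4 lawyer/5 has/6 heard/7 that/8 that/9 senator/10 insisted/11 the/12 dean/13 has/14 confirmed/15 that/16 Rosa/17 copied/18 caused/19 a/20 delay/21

The displaced element is "the invoice" (word 2).
It is linked across 3 clause boundaries (that → Ø → that).
It functions as the direct object of "copied", so the gap sits immediately after word 18 ("copied").
Base order: That lawyer has heard that that senator insisted the dean has confirmed that Rosa copied the invoice.

18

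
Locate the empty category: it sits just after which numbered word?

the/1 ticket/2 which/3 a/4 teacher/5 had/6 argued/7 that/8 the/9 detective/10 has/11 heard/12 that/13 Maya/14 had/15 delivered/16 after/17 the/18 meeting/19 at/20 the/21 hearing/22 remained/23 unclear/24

16

The displaced element is "the ticket" (word 2).
It is linked across 2 clause boundaries (that → that).
It functions as the direct object of "delivered", so the gap sits immediately after word 16 ("delivered").
Base order: A teacher had argued that the detective has heard that Maya had delivered the ticket after the meeting at the hearing.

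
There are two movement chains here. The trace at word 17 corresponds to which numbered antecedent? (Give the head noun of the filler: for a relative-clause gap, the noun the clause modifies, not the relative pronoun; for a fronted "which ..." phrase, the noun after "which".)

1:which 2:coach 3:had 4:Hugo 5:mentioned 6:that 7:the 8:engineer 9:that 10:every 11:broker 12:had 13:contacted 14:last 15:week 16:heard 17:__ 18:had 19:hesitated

The marked gap is the subject of "hesitated".
Its filler is the fronted wh-phrase "which coach", at word 2.
(The other dependency links word 8 to a gap after word 13.)

2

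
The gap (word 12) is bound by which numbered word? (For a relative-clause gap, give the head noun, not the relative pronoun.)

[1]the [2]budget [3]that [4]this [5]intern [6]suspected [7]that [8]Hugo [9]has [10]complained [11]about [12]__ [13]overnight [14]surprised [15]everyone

The gap at 12 is the prepositional object of "complained", inside a relative clause.
The relative pronoun is "that" (word 3); it is bound by the head noun immediately before it.
Its filler is the head noun "budget", at word 2.

2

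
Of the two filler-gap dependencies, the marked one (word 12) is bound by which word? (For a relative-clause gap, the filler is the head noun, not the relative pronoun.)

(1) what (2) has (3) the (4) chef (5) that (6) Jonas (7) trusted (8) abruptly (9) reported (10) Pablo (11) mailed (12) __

1

The marked gap is the direct object of "mailed".
Its filler is the fronted wh-phrase "what", at word 1.
(The other dependency links word 4 to a gap after word 7.)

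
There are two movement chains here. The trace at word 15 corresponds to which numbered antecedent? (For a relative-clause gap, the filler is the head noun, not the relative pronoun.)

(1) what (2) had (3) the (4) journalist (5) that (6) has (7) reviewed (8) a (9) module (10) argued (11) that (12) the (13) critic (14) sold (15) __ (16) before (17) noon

1

The marked gap is the direct object of "sold".
Its filler is the fronted wh-phrase "what", at word 1.
(The other dependency links word 4 to a gap after word 5.)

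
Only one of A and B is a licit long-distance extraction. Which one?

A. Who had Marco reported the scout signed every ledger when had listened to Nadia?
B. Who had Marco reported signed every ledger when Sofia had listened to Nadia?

In A, the wh-phrase is extracted from inside an adjunct island (introduced by "when"), which blocks movement.
In B, the extraction path crosses only that-complement boundaries, which are transparent.
So B is grammatical.

B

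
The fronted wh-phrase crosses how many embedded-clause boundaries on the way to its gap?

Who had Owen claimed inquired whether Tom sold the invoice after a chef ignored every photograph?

"who" is extracted from the subject of "inquired".
Boundaries crossed, outermost first: [Ø] — 1 in total.

1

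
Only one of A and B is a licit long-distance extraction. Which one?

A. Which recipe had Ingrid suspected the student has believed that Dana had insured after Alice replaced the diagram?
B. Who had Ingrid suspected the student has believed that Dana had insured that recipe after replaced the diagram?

In B, the wh-phrase is extracted from inside an adjunct island (introduced by "after"), which blocks movement.
In A, the extraction path crosses only that-complement boundaries, which are transparent.
So A is grammatical.

A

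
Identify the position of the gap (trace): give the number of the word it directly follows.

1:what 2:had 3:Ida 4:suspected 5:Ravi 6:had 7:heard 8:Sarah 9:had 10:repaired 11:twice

The displaced element is "what" (word 1).
It is linked across 2 clause boundaries (Ø → Ø).
It functions as the direct object of "repaired", so the gap sits immediately after word 10 ("repaired").
Base order: Ida had suspected Ravi had heard Sarah had repaired what twice.

10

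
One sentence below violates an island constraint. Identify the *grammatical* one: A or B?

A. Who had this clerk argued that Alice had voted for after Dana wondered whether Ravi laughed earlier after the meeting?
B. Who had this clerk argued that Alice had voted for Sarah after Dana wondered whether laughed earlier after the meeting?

In B, the wh-phrase is extracted from inside an adjunct island (introduced by "after"), which blocks movement.
In A, the extraction path crosses only that-complement boundaries, which are transparent.
So A is grammatical.

A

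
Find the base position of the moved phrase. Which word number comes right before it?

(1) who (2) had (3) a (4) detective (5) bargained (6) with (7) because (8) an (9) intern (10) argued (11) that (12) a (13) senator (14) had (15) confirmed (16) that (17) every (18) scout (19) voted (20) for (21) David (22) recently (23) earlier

The displaced element is "who" (word 1).
It functions as the object of the preposition "with" of "bargained", so the gap sits immediately after word 6 ("with").
Base order: A detective had bargained with who because an intern argued that a senator had confirmed that every scout voted for David recently earlier.

6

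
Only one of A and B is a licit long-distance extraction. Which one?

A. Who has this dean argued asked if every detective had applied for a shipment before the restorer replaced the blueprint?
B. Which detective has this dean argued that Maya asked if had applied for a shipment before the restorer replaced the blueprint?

In B, the wh-phrase is extracted from inside a wh-island (introduced by "if"), which blocks movement.
In A, the extraction path crosses only that-complement boundaries, which are transparent.
So A is grammatical.

A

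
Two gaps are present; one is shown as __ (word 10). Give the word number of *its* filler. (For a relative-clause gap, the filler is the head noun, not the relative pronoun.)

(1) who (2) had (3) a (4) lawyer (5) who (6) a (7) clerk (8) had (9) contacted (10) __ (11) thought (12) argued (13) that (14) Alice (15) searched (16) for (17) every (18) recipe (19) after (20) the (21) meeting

4

The marked gap is inside the relative clause, the direct object of "contacted".
Its filler is the head noun "lawyer" (via "who"), at word 4.
(The other dependency links word 1 to a gap after word 11.)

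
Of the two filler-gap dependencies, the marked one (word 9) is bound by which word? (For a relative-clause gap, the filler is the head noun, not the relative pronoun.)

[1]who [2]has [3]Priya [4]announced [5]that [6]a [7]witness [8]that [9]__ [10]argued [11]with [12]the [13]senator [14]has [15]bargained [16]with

The marked gap is inside the relative clause, the subject of "argued".
Its filler is the head noun "witness" (via "that"), at word 7.
(The other dependency links word 1 to a gap after word 16.)

7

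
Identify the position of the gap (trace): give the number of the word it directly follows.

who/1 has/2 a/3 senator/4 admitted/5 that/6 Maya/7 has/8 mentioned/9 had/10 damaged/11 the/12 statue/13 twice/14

The displaced element is "who" (word 1).
It is linked across 2 clause boundaries (that → Ø).
It functions as the subject of "damaged", so the gap sits immediately after word 9 ("mentioned").
Base order: A senator has admitted that Maya has mentioned that who had damaged the statue twice.

9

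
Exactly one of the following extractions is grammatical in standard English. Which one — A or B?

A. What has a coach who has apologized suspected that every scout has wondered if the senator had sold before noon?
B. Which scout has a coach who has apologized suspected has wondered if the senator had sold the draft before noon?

In A, the wh-phrase is extracted from inside a wh-island (introduced by "if"), which blocks movement.
In B, the extraction path crosses only that-complement boundaries, which are transparent.
So B is grammatical.

B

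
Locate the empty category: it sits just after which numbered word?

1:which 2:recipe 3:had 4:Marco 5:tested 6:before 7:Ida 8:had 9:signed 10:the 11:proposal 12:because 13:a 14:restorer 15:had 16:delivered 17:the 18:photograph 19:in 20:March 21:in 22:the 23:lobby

5

The displaced element is "which recipe" (word 2).
It functions as the direct object of "tested", so the gap sits immediately after word 5 ("tested").
Base order: Marco had tested which recipe before Ida had signed the proposal because a restorer had delivered the photograph in March in the lobby.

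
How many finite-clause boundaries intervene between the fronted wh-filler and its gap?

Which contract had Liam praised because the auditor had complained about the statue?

"which contract" originates inside the matrix clause — no clause boundary is crossed.

0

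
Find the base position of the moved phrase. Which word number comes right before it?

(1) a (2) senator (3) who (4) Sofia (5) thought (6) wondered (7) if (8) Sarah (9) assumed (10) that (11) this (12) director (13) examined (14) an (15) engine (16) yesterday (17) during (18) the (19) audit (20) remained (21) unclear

The displaced element is "a senator" (word 2).
It is linked across 1 clause boundary (Ø).
It functions as the subject of "wondered", so the gap sits immediately after word 5 ("thought").
Base order: Sofia thought that a senator wondered if Sarah assumed that this director examined an engine yesterday during the audit.

5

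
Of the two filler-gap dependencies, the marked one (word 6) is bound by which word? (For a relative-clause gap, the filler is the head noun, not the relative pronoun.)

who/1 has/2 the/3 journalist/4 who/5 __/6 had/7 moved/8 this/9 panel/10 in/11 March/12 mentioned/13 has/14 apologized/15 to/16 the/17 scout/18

The marked gap is inside the relative clause, the subject of "moved".
Its filler is the head noun "journalist" (via "who"), at word 4.
(The other dependency links word 1 to a gap after word 13.)

4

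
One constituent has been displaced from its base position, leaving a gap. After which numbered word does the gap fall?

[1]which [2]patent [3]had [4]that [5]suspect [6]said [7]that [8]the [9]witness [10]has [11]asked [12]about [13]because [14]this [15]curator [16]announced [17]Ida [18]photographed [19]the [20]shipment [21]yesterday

The displaced element is "which patent" (word 2).
It is linked across 1 clause boundary (that).
It functions as the object of the preposition "about" of "asked", so the gap sits immediately after word 12 ("about").
Base order: That suspect had said that the witness has asked about which patent because this curator announced Ida photographed the shipment yesterday.

12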